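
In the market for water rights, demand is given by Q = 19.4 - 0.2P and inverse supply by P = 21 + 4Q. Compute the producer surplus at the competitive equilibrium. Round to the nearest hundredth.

Rewriting demand in inverse form: P = 97 - 5Q.
Set 97 - 5Q = 21 + 4Q, which gives 76 = 9Q, so Q* = 8.4444 and P* = 97 - 5(8.4444) = 54.7778.
The supply curve's price intercept is 21, so PS = (1/2)(Q*)(P* - 21) = (1/2)(8.4444)(33.7778) = 142.6173.

142.62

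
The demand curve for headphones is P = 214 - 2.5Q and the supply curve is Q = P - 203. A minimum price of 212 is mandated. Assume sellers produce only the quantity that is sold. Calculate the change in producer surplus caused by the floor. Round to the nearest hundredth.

1.94

Rewriting supply in inverse form: P = 203 + Q.
Free-market equilibrium: 214 - 2.5Q = 203 + Q gives Q* = 3.1429, P* = 206.1429.
At the floor price 212, quantity demanded is (214 - 212)/2.5 = 0.8; demand is the short side, so Q = 0.8 trades at P = 212.
PS goes from (1/2)(3.1429)(3.1429) = 4.9388 to 6.88 (computed as (212 - 203)(0.8) - (1/2)(1)(0.8)^2), a change of 1.9412.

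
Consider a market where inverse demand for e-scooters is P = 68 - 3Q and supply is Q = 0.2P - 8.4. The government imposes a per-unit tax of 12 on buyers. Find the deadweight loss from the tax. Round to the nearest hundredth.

Rewriting supply in inverse form: P = 42 + 5Q.
Pre-tax equilibrium: 68 - 3Q = 42 + 5Q gives Q* = 3.25, P* = 58.25.
With the tax, buyers' net willingness to pay falls by 12: (68 - 12) - 3Q = 42 + 5Q, so Q_t = 1.75. Buyers pay P_b = 62.75; sellers receive P_s = P_b - 12 = 50.75.
The welfare triangle lost has base Q* - Q_t = 1.5 and height t = 12, so DWL = (1/2)(1.5)(12) = 9.

9.00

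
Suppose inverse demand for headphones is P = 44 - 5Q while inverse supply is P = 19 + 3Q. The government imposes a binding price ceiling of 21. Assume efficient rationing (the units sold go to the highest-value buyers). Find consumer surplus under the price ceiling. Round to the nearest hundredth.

14.22

Free-market equilibrium: 44 - 5Q = 19 + 3Q gives Q* = 3.125, P* = 28.375.
At P = 21, sellers supply (21 - 19)/3 = 0.6667 while buyers want more, so the quantity traded is 0.6667 at price 21.
The demand price at Q = 0.6667 is 40.6667. CS is the trapezoid between demand and 21 over [0, 0.6667]: (1/2)[(44 - 21) + (40.6667 - 21)](0.6667) = 14.2222.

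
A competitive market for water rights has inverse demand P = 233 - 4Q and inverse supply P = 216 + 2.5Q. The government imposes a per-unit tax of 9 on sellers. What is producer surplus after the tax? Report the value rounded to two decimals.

1.89

Without the tax, 233 - 4Q = 216 + 2.5Q so Q* = 2.6154 and P* = 222.5385.
With the tax, sellers need 9 more per unit: 233 - 4Q = 216 + 2.5Q + 9, so Q_t = 1.2308. Buyers pay P_b = 228.0769; sellers receive P_s = P_b - 9 = 219.0769.
Producer surplus is the triangle above supply below P_s: (1/2)(1.2308)(219.0769 - 216) = 1.8935.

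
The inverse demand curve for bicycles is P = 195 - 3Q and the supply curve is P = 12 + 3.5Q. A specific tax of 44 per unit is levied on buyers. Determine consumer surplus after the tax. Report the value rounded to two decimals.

Without the tax, 195 - 3Q = 12 + 3.5Q so Q* = 28.1538 and P* = 110.5385.
A tax on buyers shifts demand down by 44: (195 - 44) - 3Q = 12 + 3.5Q, so Q_t = 21.3846. Buyers pay P_b = 130.8462; sellers receive P_s = P_b - 44 = 86.8462.
Consumer surplus is the triangle under demand above P_b: (1/2)(21.3846)(195 - 130.8462) = 685.9527.

685.95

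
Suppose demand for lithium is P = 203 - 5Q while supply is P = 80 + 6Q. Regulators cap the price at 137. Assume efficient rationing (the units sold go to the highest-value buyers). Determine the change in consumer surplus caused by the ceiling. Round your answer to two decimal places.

88.79

Without the control, 203 - 5Q = 80 + 6Q so Q* = 11.1818 and P* = 147.0909.
At P = 137, sellers supply (137 - 80)/6 = 9.5 while buyers want more, so the quantity traded is 9.5 at price 137.
CS goes from (1/2)(11.1818)(55.9091) = 312.5826 to 401.375 (computed as (203 - 137)(9.5) - (1/2)(5)(9.5)^2), a change of 88.7924.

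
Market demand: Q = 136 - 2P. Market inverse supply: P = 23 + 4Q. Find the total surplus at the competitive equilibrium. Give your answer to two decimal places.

225.00

Rewriting demand in inverse form: P = 68 - 0.5Q.
Setting demand equal to supply, 45 = 4.5Q, so Q* = 10 and P* = 63.
CS = (1/2)(10)(5) = 25 and PS = (1/2)(10)(40) = 200, so total surplus = 225.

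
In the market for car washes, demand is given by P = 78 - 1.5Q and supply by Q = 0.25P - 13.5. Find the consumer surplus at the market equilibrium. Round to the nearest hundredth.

14.28

Rewriting supply in inverse form: P = 54 + 4Q.
Setting demand equal to supply, 24 = 5.5Q, so Q* = 4.3636 and P* = 71.4545.
CS is the area between the demand curve and P* from 0 to Q*: (1/2)(4.3636)(6.5455) = 14.281.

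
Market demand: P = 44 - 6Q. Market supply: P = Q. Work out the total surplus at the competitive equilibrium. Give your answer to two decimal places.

138.29

Equilibrium: 44 - 6Q = Q, so Q* = 6.2857 and P* = 6.2857.
Total surplus is the full triangle between the curves from 0 to Q*: (1/2)(6.2857)(44 - 0) = 138.2857.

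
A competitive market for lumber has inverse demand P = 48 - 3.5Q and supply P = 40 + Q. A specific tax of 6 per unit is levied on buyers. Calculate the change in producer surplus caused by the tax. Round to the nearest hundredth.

-1.48

Pre-tax equilibrium: 48 - 3.5Q = 40 + Q gives Q* = 1.7778, P* = 41.7778.
A tax on buyers shifts demand down by 6: (48 - 6) - 3.5Q = 40 + Q, so Q_t = 0.4444. Buyers pay P_b = 46.4444; sellers receive P_s = P_b - 6 = 40.4444.
PS falls from (1/2)(1.7778)(1.7778) = 1.5802 to (1/2)(0.4444)(0.4444) = 0.0988, a change of -1.4815.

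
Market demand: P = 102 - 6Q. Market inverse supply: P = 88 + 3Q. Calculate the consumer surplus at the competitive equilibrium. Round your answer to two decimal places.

7.26

Set 102 - 6Q = 88 + 3Q, which gives 14 = 9Q, so Q* = 1.5556 and P* = 102 - 6(1.5556) = 92.6667.
The demand choke price is 102, so CS = (1/2)(Q*)(102 - P*) = (1/2)(1.5556)(9.3333) = 7.2593.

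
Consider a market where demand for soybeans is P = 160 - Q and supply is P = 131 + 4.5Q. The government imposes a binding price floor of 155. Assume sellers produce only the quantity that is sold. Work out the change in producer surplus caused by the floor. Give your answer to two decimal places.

1.20

Free-market equilibrium: 160 - Q = 131 + 4.5Q gives Q* = 5.2727, P* = 154.7273.
At the floor price 155, quantity demanded is (160 - 155)/1 = 5; demand is the short side, so Q = 5 trades at P = 155.
PS goes from (1/2)(5.2727)(23.7273) = 62.5537 to 63.75 (computed as (155 - 131)(5) - (1/2)(4.5)(5)^2), a change of 1.1963.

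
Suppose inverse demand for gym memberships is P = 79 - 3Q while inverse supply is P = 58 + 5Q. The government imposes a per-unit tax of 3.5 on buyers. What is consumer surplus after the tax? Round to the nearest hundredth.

7.18

Pre-tax equilibrium: 79 - 3Q = 58 + 5Q gives Q* = 2.625, P* = 71.125.
A tax on buyers shifts demand down by 3.5: (79 - 3.5) - 3Q = 58 + 5Q, so Q_t = 2.1875. Buyers pay P_b = 72.4375; sellers receive P_s = P_b - 3.5 = 68.9375.
Consumer surplus is the triangle under demand above P_b: (1/2)(2.1875)(79 - 72.4375) = 7.1777.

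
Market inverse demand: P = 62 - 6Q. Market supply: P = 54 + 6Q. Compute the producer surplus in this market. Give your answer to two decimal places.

1.33

Setting demand equal to supply, 8 = 12Q, so Q* = 0.6667 and P* = 58.
PS is the area between P* and the supply curve from 0 to Q*: (1/2)(0.6667)(4) = 1.3333.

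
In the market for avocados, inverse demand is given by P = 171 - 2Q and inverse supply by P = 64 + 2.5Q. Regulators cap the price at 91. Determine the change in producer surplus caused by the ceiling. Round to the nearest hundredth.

-560.93

Without the control, 171 - 2Q = 64 + 2.5Q so Q* = 23.7778 and P* = 123.4444.
At the ceiling price 91, quantity supplied is (91 - 64)/2.5 = 10.8; supply is the short side, so Q = 10.8 trades at P = 91.
PS goes from (1/2)(23.7778)(59.4444) = 706.7284 to 145.8 (computed as (91 - 64)(10.8) - (1/2)(2.5)(10.8)^2), a change of -560.9284.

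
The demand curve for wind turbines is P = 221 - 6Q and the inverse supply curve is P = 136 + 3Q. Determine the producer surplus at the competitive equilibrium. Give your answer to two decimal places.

133.80

Set 221 - 6Q = 136 + 3Q, which gives 85 = 9Q, so Q* = 9.4444 and P* = 221 - 6(9.4444) = 164.3333.
The supply curve's price intercept is 136, so PS = (1/2)(Q*)(P* - 136) = (1/2)(9.4444)(28.3333) = 133.7963.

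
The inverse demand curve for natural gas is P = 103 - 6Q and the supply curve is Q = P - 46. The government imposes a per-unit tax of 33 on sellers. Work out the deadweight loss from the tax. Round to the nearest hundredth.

77.79

Rewriting supply in inverse form: P = 46 + Q.
Without the tax, 103 - 6Q = 46 + Q so Q* = 8.1429 and P* = 54.1429.
With the tax, sellers need 33 more per unit: 103 - 6Q = 46 + Q + 33, so Q_t = 3.4286. Buyers pay P_b = 82.4286; sellers receive P_s = P_b - 33 = 49.4286.
The welfare triangle lost has base Q* - Q_t = 4.7143 and height t = 33, so DWL = (1/2)(4.7143)(33) = 77.7857.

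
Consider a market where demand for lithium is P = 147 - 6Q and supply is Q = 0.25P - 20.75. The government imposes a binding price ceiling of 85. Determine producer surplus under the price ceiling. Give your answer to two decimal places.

0.50

Rewriting supply in inverse form: P = 83 + 4Q.
Free-market equilibrium: 147 - 6Q = 83 + 4Q gives Q* = 6.4, P* = 108.6.
At the ceiling price 85, quantity supplied is (85 - 83)/4 = 0.5; supply is the short side, so Q = 0.5 trades at P = 85.
PS is the triangle above supply below 85: (1/2)(0.5)(85 - 83) = 0.5.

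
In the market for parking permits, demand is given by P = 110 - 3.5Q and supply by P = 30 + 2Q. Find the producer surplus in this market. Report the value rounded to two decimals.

211.57

Equilibrium: 110 - 3.5Q = 30 + 2Q, so Q* = 14.5455 and P* = 59.0909.
Producer surplus is the triangle above supply below P*: (1/2)(14.5455)(59.0909 - 30) = (1/2)(14.5455)(29.0909) = 211.5702.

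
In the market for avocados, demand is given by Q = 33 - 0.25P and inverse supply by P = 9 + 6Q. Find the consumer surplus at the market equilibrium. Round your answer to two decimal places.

Rewriting demand in inverse form: P = 132 - 4Q.
Setting demand equal to supply, 123 = 10Q, so Q* = 12.3 and P* = 82.8.
The demand choke price is 132, so CS = (1/2)(Q*)(132 - P*) = (1/2)(12.3)(49.2) = 302.58.

302.58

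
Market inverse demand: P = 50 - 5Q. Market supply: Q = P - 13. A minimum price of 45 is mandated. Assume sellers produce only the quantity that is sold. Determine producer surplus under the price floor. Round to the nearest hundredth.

31.50

Rewriting supply in inverse form: P = 13 + Q.
Without the control, 50 - 5Q = 13 + Q so Q* = 6.1667 and P* = 19.1667.
At the floor price 45, quantity demanded is (50 - 45)/5 = 1; demand is the short side, so Q = 1 trades at P = 45.
The supply price at Q = 1 is 14. PS is the trapezoid between 45 and supply over [0, 1]: (1/2)[(45 - 13) + (45 - 14)](1) = 31.5.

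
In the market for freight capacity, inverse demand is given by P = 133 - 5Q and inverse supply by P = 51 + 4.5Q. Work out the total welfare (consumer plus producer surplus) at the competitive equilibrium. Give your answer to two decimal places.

353.89

Equilibrium: 133 - 5Q = 51 + 4.5Q, so Q* = 8.6316 and P* = 89.8421.
Total surplus is the full triangle between the curves from 0 to Q*: (1/2)(8.6316)(133 - 51) = 353.8947.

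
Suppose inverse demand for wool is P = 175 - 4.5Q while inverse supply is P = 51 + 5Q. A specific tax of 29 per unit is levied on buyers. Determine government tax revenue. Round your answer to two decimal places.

290.00

Pre-tax equilibrium: 175 - 4.5Q = 51 + 5Q gives Q* = 13.0526, P* = 116.2632.
With the tax, buyers' net willingness to pay falls by 29: (175 - 29) - 4.5Q = 51 + 5Q, so Q_t = 10. Buyers pay P_b = 130; sellers receive P_s = P_b - 29 = 101.
Revenue is the tax times quantity traded: 29 x 10 = 290.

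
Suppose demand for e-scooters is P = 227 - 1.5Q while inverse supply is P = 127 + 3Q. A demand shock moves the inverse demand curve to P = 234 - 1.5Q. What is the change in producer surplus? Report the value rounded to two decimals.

Initial equilibrium: Q_0 = 22.2222, P_0 = 193.6667; CS_0 = (1/2)(22.2222)(33.3333) = 370.3704, PS_0 = (1/2)(22.2222)(66.6667) = 740.7407.
New equilibrium: 234 - 1.5Q = 127 + 3Q gives Q_1 = 23.7778, P_1 = 198.3333; CS_1 = 424.037, PS_1 = 848.0741.
Change in producer surplus = 848.0741 - 740.7407 = 107.3333.

107.33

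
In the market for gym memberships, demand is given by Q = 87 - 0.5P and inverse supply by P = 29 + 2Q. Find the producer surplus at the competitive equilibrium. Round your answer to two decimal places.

Rewriting demand in inverse form: P = 174 - 2Q.
Set 174 - 2Q = 29 + 2Q, which gives 145 = 4Q, so Q* = 36.25 and P* = 174 - 2(36.25) = 101.5.
The supply curve's price intercept is 29, so PS = (1/2)(Q*)(P* - 29) = (1/2)(36.25)(72.5) = 1314.0625.

1314.06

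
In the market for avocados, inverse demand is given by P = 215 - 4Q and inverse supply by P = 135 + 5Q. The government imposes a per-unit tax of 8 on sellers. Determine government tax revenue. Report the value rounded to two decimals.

64.00

Pre-tax equilibrium: 215 - 4Q = 135 + 5Q gives Q* = 8.8889, P* = 179.4444.
A tax on sellers shifts supply up by 8: 215 - 4Q = 135 + 5Q + 8, so Q_t = 8. Buyers pay P_b = 183; sellers receive P_s = P_b - 8 = 175.
Tax revenue = t x Q_t = 8 x 8 = 64.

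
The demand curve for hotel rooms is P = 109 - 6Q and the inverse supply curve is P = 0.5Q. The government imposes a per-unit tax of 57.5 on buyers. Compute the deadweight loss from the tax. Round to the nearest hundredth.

254.33

Without the tax, 109 - 6Q = 0.5Q so Q* = 16.7692 and P* = 8.3846.
A tax on buyers shifts demand down by 57.5: (109 - 57.5) - 6Q = 0.5Q, so Q_t = 7.9231. Buyers pay P_b = 61.4615; sellers receive P_s = P_b - 57.5 = 3.9615.
Deadweight loss is the triangle between the curves from Q_t to Q*: (1/2)(16.7692 - 7.9231)(57.5) = 254.3269.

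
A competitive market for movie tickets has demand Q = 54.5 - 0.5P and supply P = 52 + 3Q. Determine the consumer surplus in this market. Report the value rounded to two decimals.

Rewriting demand in inverse form: P = 109 - 2Q.
Set 109 - 2Q = 52 + 3Q, which gives 57 = 5Q, so Q* = 11.4 and P* = 109 - 2(11.4) = 86.2.
The demand choke price is 109, so CS = (1/2)(Q*)(109 - P*) = (1/2)(11.4)(22.8) = 129.96.

129.96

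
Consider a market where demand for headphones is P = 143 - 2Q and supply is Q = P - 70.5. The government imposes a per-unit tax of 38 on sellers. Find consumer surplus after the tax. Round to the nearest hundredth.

132.25

Rewriting supply in inverse form: P = 70.5 + Q.
Pre-tax equilibrium: 143 - 2Q = 70.5 + Q gives Q* = 24.1667, P* = 94.6667.
With the tax, sellers need 38 more per unit: 143 - 2Q = 70.5 + Q + 38, so Q_t = 11.5. Buyers pay P_b = 120; sellers receive P_s = P_b - 38 = 82.
CS = (1/2)(Q_t)(143 - P_b) = (1/2)(11.5)(23) = 132.25.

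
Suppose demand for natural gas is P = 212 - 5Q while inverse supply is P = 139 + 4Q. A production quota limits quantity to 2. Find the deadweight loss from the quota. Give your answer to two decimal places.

168.06

Unrestricted equilibrium: Q* = (212 - 139)/(5 + 4) = 8.1111.
At Q = 2 the demand price is 212 - 5(2) = 202 and the supply price is 139 + 4(2) = 147.
DWL = (1/2)(gap between curves at 2) x (Q* - 2) = (1/2)(55)(6.1111) = 168.0556.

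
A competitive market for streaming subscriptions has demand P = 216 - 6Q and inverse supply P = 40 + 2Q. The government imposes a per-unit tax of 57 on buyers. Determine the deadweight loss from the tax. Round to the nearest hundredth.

Pre-tax equilibrium: 216 - 6Q = 40 + 2Q gives Q* = 22, P* = 84.
With the tax, buyers' net willingness to pay falls by 57: (216 - 57) - 6Q = 40 + 2Q, so Q_t = 14.875. Buyers pay P_b = 126.75; sellers receive P_s = P_b - 57 = 69.75.
The welfare triangle lost has base Q* - Q_t = 7.125 and height t = 57, so DWL = (1/2)(7.125)(57) = 203.0625.

203.06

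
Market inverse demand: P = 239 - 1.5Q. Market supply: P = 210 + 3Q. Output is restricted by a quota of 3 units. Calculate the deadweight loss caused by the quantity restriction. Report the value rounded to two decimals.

Without the quota, 239 - 1.5Q = 210 + 3Q gives Q* = 6.4444.
At Q = 3 the demand price is 239 - 1.5(3) = 234.5 and the supply price is 210 + 3(3) = 219.
DWL = (1/2)(gap between curves at 3) x (Q* - 3) = (1/2)(15.5)(3.4444) = 26.6944.

26.69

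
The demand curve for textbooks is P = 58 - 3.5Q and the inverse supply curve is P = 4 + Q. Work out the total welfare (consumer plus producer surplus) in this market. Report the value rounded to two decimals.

Set 58 - 3.5Q = 4 + Q, which gives 54 = 4.5Q, so Q* = 12 and P* = 58 - 3.5(12) = 16.
Total surplus is the full triangle between the curves from 0 to Q*: (1/2)(12)(58 - 4) = 324.

324.00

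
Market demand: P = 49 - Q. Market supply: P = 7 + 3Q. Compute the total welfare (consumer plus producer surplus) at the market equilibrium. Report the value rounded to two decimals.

220.50

Equilibrium: 49 - Q = 7 + 3Q, so Q* = 10.5 and P* = 38.5.
CS = (1/2)(10.5)(10.5) = 55.125 and PS = (1/2)(10.5)(31.5) = 165.375, so total surplus = 220.5.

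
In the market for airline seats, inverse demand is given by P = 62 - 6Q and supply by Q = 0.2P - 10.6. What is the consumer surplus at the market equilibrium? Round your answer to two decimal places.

Rewriting supply in inverse form: P = 53 + 5Q.
Equilibrium: 62 - 6Q = 53 + 5Q, so Q* = 0.8182 and P* = 57.0909.
CS is the area between the demand curve and P* from 0 to Q*: (1/2)(0.8182)(4.9091) = 2.0083.

2.01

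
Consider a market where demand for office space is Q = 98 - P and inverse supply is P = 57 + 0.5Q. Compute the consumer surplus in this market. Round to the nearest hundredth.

373.56

Rewriting demand in inverse form: P = 98 - Q.
Equilibrium: 98 - Q = 57 + 0.5Q, so Q* = 27.3333 and P* = 70.6667.
CS is the area between the demand curve and P* from 0 to Q*: (1/2)(27.3333)(27.3333) = 373.5556.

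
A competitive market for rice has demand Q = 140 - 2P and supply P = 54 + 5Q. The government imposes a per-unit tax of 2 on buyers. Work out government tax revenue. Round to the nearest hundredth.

Rewriting demand in inverse form: P = 70 - 0.5Q.
Pre-tax equilibrium: 70 - 0.5Q = 54 + 5Q gives Q* = 2.9091, P* = 68.5455.
A tax on buyers shifts demand down by 2: (70 - 2) - 0.5Q = 54 + 5Q, so Q_t = 2.5455. Buyers pay P_b = 68.7273; sellers receive P_s = P_b - 2 = 66.7273.
Revenue is the tax times quantity traded: 2 x 2.5455 = 5.0909.

5.09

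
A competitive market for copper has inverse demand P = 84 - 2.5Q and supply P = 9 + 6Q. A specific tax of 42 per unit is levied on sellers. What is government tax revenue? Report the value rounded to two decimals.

163.06

Pre-tax equilibrium: 84 - 2.5Q = 9 + 6Q gives Q* = 8.8235, P* = 61.9412.
With the tax, sellers need 42 more per unit: 84 - 2.5Q = 9 + 6Q + 42, so Q_t = 3.8824. Buyers pay P_b = 74.2941; sellers receive P_s = P_b - 42 = 32.2941.
Revenue is the tax times quantity traded: 42 x 3.8824 = 163.0588.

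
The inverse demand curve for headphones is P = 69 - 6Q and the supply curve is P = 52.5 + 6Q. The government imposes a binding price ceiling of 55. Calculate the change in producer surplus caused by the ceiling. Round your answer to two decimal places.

Free-market equilibrium: 69 - 6Q = 52.5 + 6Q gives Q* = 1.375, P* = 60.75.
At P = 55, sellers supply (55 - 52.5)/6 = 0.4167 while buyers want more, so the quantity traded is 0.4167 at price 55.
PS goes from (1/2)(1.375)(8.25) = 5.6719 to 0.5208 (computed as (55 - 52.5)(0.4167) - (1/2)(6)(0.4167)^2), a change of -5.151.

-5.15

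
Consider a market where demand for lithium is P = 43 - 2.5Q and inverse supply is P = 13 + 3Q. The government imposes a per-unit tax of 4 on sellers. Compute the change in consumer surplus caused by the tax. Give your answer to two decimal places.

-9.26

Without the tax, 43 - 2.5Q = 13 + 3Q so Q* = 5.4545 and P* = 29.3636.
With the tax, sellers need 4 more per unit: 43 - 2.5Q = 13 + 3Q + 4, so Q_t = 4.7273. Buyers pay P_b = 31.1818; sellers receive P_s = P_b - 4 = 27.1818.
CS falls from (1/2)(5.4545)(13.6364) = 37.1901 to (1/2)(4.7273)(11.8182) = 27.9339, a change of -9.2562.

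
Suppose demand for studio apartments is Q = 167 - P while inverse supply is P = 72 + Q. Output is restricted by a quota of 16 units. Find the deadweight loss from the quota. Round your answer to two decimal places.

992.25

Rewriting demand in inverse form: P = 167 - Q.
Without the quota, 167 - Q = 72 + Q gives Q* = 47.5.
At Q = 16 the demand price is 167 - (16) = 151 and the supply price is 72 + (16) = 88.
DWL = (1/2)(gap between curves at 16) x (Q* - 16) = (1/2)(63)(31.5) = 992.25.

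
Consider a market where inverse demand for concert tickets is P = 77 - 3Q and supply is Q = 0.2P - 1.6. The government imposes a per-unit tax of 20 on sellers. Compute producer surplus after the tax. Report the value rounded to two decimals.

Rewriting supply in inverse form: P = 8 + 5Q.
Pre-tax equilibrium: 77 - 3Q = 8 + 5Q gives Q* = 8.625, P* = 51.125.
A tax on sellers shifts supply up by 20: 77 - 3Q = 8 + 5Q + 20, so Q_t = 6.125. Buyers pay P_b = 58.625; sellers receive P_s = P_b - 20 = 38.625.
PS = (1/2)(Q_t)(P_s - 8) = (1/2)(6.125)(30.625) = 93.7891.

93.79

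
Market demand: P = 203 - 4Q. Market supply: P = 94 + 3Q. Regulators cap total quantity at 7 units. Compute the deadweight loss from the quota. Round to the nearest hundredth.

257.14

Unrestricted equilibrium: Q* = (203 - 94)/(4 + 3) = 15.5714.
At Q = 7 the demand price is 203 - 4(7) = 175 and the supply price is 94 + 3(7) = 115.
DWL = (1/2)(gap between curves at 7) x (Q* - 7) = (1/2)(60)(8.5714) = 257.1429.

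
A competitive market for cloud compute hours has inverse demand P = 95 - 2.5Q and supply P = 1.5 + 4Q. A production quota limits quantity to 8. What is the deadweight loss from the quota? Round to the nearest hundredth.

Unrestricted equilibrium: Q* = (95 - 1.5)/(2.5 + 4) = 14.3846.
At Q = 8 the demand price is 95 - 2.5(8) = 75 and the supply price is 1.5 + 4(8) = 33.5.
Deadweight loss is the triangle between the curves from 8 to 14.3846: (1/2)(75 - 33.5)(14.3846 - 8) = 132.4808.

132.48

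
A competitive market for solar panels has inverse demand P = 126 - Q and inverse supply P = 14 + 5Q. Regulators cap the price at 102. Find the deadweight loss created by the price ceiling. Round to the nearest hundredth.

Without the control, 126 - Q = 14 + 5Q so Q* = 18.6667 and P* = 107.3333.
At the ceiling price 102, quantity supplied is (102 - 14)/5 = 17.6; supply is the short side, so Q = 17.6 trades at P = 102.
The lost-trades triangle has base Q* - 17.6 = 1.0667 and height equal to the gap between the curves at Q = 17.6, which is 108.4 - 102 = 6.4. DWL = (1/2)(1.0667)(6.4) = 3.4133.

3.41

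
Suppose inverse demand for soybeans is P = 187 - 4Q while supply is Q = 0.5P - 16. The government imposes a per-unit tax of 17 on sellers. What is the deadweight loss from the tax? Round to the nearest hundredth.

24.08

Rewriting supply in inverse form: P = 32 + 2Q.
Pre-tax equilibrium: 187 - 4Q = 32 + 2Q gives Q* = 25.8333, P* = 83.6667.
A tax on sellers shifts supply up by 17: 187 - 4Q = 32 + 2Q + 17, so Q_t = 23. Buyers pay P_b = 95; sellers receive P_s = P_b - 17 = 78.
Deadweight loss is the triangle between the curves from Q_t to Q*: (1/2)(25.8333 - 23)(17) = 24.0833.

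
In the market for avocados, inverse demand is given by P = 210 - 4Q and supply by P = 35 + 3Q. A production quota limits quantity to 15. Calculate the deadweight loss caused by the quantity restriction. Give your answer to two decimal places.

Without the quota, 210 - 4Q = 35 + 3Q gives Q* = 25.
At Q = 15 the demand price is 210 - 4(15) = 150 and the supply price is 35 + 3(15) = 80.
Deadweight loss is the triangle between the curves from 15 to 25: (1/2)(150 - 80)(25 - 15) = 350.

350.00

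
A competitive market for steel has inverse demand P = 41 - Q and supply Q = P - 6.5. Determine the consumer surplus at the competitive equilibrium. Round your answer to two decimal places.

148.78

Rewriting supply in inverse form: P = 6.5 + Q.
Equilibrium: 41 - Q = 6.5 + Q, so Q* = 17.25 and P* = 23.75.
CS is the area between the demand curve and P* from 0 to Q*: (1/2)(17.25)(17.25) = 148.7812.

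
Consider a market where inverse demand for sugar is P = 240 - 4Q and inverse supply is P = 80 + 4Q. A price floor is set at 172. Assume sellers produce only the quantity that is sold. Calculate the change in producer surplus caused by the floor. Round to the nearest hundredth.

186.00

Free-market equilibrium: 240 - 4Q = 80 + 4Q gives Q* = 20, P* = 160.
At P = 172, buyers demand (240 - 172)/4 = 17 while sellers would supply more, so the quantity traded is 17 at price 172.
PS goes from (1/2)(20)(80) = 800 to 986 (computed as (172 - 80)(17) - (1/2)(4)(17)^2), a change of 186.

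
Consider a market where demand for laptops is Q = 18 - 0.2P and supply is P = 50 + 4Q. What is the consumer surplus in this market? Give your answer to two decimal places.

Rewriting demand in inverse form: P = 90 - 5Q.
Set 90 - 5Q = 50 + 4Q, which gives 40 = 9Q, so Q* = 4.4444 and P* = 90 - 5(4.4444) = 67.7778.
The demand choke price is 90, so CS = (1/2)(Q*)(90 - P*) = (1/2)(4.4444)(22.2222) = 49.3827.

49.38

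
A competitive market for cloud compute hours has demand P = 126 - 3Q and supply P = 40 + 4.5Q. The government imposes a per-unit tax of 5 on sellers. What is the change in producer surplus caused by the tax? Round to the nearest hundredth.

Without the tax, 126 - 3Q = 40 + 4.5Q so Q* = 11.4667 and P* = 91.6.
A tax on sellers shifts supply up by 5: 126 - 3Q = 40 + 4.5Q + 5, so Q_t = 10.8. Buyers pay P_b = 93.6; sellers receive P_s = P_b - 5 = 88.6.
PS falls from (1/2)(11.4667)(51.6) = 295.84 to (1/2)(10.8)(48.6) = 262.44, a change of -33.4.

-33.40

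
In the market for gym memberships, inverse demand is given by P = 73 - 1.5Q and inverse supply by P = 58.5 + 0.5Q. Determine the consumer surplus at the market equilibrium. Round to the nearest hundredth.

Setting demand equal to supply, 14.5 = 2Q, so Q* = 7.25 and P* = 62.125.
The demand choke price is 73, so CS = (1/2)(Q*)(73 - P*) = (1/2)(7.25)(10.875) = 39.4219.

39.42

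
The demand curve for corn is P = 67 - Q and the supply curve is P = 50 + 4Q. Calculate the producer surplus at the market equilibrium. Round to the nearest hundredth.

23.12

Equilibrium: 67 - Q = 50 + 4Q, so Q* = 3.4 and P* = 63.6.
Producer surplus is the triangle above supply below P*: (1/2)(3.4)(63.6 - 50) = (1/2)(3.4)(13.6) = 23.12.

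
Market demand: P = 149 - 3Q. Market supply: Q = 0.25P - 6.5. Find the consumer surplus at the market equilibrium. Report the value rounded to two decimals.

Rewriting supply in inverse form: P = 26 + 4Q.
Equilibrium: 149 - 3Q = 26 + 4Q, so Q* = 17.5714 and P* = 96.2857.
Consumer surplus is the triangle under demand above P*: (1/2)(17.5714)(149 - 96.2857) = (1/2)(17.5714)(52.7143) = 463.1327.

463.13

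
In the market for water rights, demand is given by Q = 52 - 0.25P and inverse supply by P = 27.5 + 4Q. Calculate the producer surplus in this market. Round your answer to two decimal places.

Rewriting demand in inverse form: P = 208 - 4Q.
Set 208 - 4Q = 27.5 + 4Q, which gives 180.5 = 8Q, so Q* = 22.5625 and P* = 208 - 4(22.5625) = 117.75.
The supply curve's price intercept is 27.5, so PS = (1/2)(Q*)(P* - 27.5) = (1/2)(22.5625)(90.25) = 1018.1328.

1018.13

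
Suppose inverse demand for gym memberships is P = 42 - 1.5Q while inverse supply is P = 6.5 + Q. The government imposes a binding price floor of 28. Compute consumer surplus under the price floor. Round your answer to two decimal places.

65.33

Without the control, 42 - 1.5Q = 6.5 + Q so Q* = 14.2 and P* = 20.7.
At P = 28, buyers demand (42 - 28)/1.5 = 9.3333 while sellers would supply more, so the quantity traded is 9.3333 at price 28.
CS is the triangle under demand above 28: (1/2)(9.3333)(42 - 28) = 65.3333.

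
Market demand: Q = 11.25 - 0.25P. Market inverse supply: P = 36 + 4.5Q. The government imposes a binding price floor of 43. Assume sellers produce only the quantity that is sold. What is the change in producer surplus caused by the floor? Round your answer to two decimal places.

Rewriting demand in inverse form: P = 45 - 4Q.
Without the control, 45 - 4Q = 36 + 4.5Q so Q* = 1.0588 and P* = 40.7647.
At P = 43, buyers demand (45 - 43)/4 = 0.5 while sellers would supply more, so the quantity traded is 0.5 at price 43.
PS goes from (1/2)(1.0588)(4.7647) = 2.5225 to 2.9375 (computed as (43 - 36)(0.5) - (1/2)(4.5)(0.5)^2), a change of 0.415.

0.42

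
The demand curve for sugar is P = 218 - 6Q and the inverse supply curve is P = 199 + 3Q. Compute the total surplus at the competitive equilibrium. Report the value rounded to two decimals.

Setting demand equal to supply, 19 = 9Q, so Q* = 2.1111 and P* = 205.3333.
CS = (1/2)(2.1111)(12.6667) = 13.3704 and PS = (1/2)(2.1111)(6.3333) = 6.6852, so total surplus = 20.0556.

20.06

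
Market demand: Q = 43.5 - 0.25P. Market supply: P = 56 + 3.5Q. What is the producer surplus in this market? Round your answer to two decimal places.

Rewriting demand in inverse form: P = 174 - 4Q.
Equilibrium: 174 - 4Q = 56 + 3.5Q, so Q* = 15.7333 and P* = 111.0667.
Producer surplus is the triangle above supply below P*: (1/2)(15.7333)(111.0667 - 56) = (1/2)(15.7333)(55.0667) = 433.1911.

433.19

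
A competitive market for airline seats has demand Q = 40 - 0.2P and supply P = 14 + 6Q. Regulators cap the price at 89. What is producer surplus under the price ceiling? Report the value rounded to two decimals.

468.75

Rewriting demand in inverse form: P = 200 - 5Q.
Free-market equilibrium: 200 - 5Q = 14 + 6Q gives Q* = 16.9091, P* = 115.4545.
At the ceiling price 89, quantity supplied is (89 - 14)/6 = 12.5; supply is the short side, so Q = 12.5 trades at P = 89.
PS is the triangle above supply below 89: (1/2)(12.5)(89 - 14) = 468.75.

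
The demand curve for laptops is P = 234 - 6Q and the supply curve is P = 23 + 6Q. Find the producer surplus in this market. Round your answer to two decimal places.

Setting demand equal to supply, 211 = 12Q, so Q* = 17.5833 and P* = 128.5.
The supply curve's price intercept is 23, so PS = (1/2)(Q*)(P* - 23) = (1/2)(17.5833)(105.5) = 927.5208.

927.52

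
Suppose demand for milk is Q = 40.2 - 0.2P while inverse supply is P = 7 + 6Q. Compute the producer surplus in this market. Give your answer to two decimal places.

Rewriting demand in inverse form: P = 201 - 5Q.
Setting demand equal to supply, 194 = 11Q, so Q* = 17.6364 and P* = 112.8182.
PS is the area between P* and the supply curve from 0 to Q*: (1/2)(17.6364)(105.8182) = 933.124.

933.12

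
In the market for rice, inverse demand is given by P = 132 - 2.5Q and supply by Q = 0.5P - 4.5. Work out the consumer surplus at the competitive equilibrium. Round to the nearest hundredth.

Rewriting supply in inverse form: P = 9 + 2Q.
Set 132 - 2.5Q = 9 + 2Q, which gives 123 = 4.5Q, so Q* = 27.3333 and P* = 132 - 2.5(27.3333) = 63.6667.
The demand choke price is 132, so CS = (1/2)(Q*)(132 - P*) = (1/2)(27.3333)(68.3333) = 933.8889.

933.89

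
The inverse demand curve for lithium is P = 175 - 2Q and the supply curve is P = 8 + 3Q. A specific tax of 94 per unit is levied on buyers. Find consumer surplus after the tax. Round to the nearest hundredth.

213.16

Without the tax, 175 - 2Q = 8 + 3Q so Q* = 33.4 and P* = 108.2.
A tax on buyers shifts demand down by 94: (175 - 94) - 2Q = 8 + 3Q, so Q_t = 14.6. Buyers pay P_b = 145.8; sellers receive P_s = P_b - 94 = 51.8.
Consumer surplus is the triangle under demand above P_b: (1/2)(14.6)(175 - 145.8) = 213.16.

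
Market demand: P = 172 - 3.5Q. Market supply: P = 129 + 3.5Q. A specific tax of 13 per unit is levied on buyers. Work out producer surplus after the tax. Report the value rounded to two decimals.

Without the tax, 172 - 3.5Q = 129 + 3.5Q so Q* = 6.1429 and P* = 150.5.
With the tax, buyers' net willingness to pay falls by 13: (172 - 13) - 3.5Q = 129 + 3.5Q, so Q_t = 4.2857. Buyers pay P_b = 157; sellers receive P_s = P_b - 13 = 144.
Producer surplus is the triangle above supply below P_s: (1/2)(4.2857)(144 - 129) = 32.1429.

32.14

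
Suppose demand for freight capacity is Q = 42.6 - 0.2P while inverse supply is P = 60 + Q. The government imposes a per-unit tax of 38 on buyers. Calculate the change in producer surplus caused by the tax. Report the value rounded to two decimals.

Rewriting demand in inverse form: P = 213 - 5Q.
Without the tax, 213 - 5Q = 60 + Q so Q* = 25.5 and P* = 85.5.
A tax on buyers shifts demand down by 38: (213 - 38) - 5Q = 60 + Q, so Q_t = 19.1667. Buyers pay P_b = 117.1667; sellers receive P_s = P_b - 38 = 79.1667.
PS falls from (1/2)(25.5)(25.5) = 325.125 to (1/2)(19.1667)(19.1667) = 183.6806, a change of -141.4444.

-141.44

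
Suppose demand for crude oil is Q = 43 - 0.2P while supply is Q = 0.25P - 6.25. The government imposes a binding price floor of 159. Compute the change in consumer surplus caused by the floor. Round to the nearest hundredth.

Rewriting demand in inverse form: P = 215 - 5Q.
Rewriting supply in inverse form: P = 25 + 4Q.
Free-market equilibrium: 215 - 5Q = 25 + 4Q gives Q* = 21.1111, P* = 109.4444.
At the floor price 159, quantity demanded is (215 - 159)/5 = 11.2; demand is the short side, so Q = 11.2 trades at P = 159.
CS goes from (1/2)(21.1111)(105.5556) = 1114.1975 to 313.6 (computed as (215 - 159)(11.2) - (1/2)(5)(11.2)^2), a change of -800.5975.

-800.60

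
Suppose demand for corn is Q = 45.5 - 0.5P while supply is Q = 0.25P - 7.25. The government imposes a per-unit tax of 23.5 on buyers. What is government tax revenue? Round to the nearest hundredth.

Rewriting demand in inverse form: P = 91 - 2Q.
Rewriting supply in inverse form: P = 29 + 4Q.
Without the tax, 91 - 2Q = 29 + 4Q so Q* = 10.3333 and P* = 70.3333.
A tax on buyers shifts demand down by 23.5: (91 - 23.5) - 2Q = 29 + 4Q, so Q_t = 6.4167. Buyers pay P_b = 78.1667; sellers receive P_s = P_b - 23.5 = 54.6667.
Revenue is the tax times quantity traded: 23.5 x 6.4167 = 150.7917.

150.79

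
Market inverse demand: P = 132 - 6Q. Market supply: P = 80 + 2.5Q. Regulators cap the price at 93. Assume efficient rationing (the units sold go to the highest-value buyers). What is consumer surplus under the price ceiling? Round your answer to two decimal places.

121.68

Free-market equilibrium: 132 - 6Q = 80 + 2.5Q gives Q* = 6.1176, P* = 95.2941.
At the ceiling price 93, quantity supplied is (93 - 80)/2.5 = 5.2; supply is the short side, so Q = 5.2 trades at P = 93.
The demand price at Q = 5.2 is 100.8. CS is the trapezoid between demand and 93 over [0, 5.2]: (1/2)[(132 - 93) + (100.8 - 93)](5.2) = 121.68.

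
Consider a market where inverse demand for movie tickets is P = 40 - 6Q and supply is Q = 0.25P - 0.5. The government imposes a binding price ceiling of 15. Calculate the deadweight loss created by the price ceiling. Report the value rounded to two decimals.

Rewriting supply in inverse form: P = 2 + 4Q.
Free-market equilibrium: 40 - 6Q = 2 + 4Q gives Q* = 3.8, P* = 17.2.
At the ceiling price 15, quantity supplied is (15 - 2)/4 = 3.25; supply is the short side, so Q = 3.25 trades at P = 15.
At Q = 3.25 the demand price is 20.5 and the supply price is 15. Deadweight loss is the triangle between the curves from 3.25 to 3.8: (1/2)(20.5 - 15)(3.8 - 3.25) = 1.5125.

1.51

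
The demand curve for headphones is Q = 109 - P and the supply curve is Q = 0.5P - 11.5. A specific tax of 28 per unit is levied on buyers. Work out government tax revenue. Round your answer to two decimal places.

541.33

Rewriting demand in inverse form: P = 109 - Q.
Rewriting supply in inverse form: P = 23 + 2Q.
Pre-tax equilibrium: 109 - Q = 23 + 2Q gives Q* = 28.6667, P* = 80.3333.
With the tax, buyers' net willingness to pay falls by 28: (109 - 28) - Q = 23 + 2Q, so Q_t = 19.3333. Buyers pay P_b = 89.6667; sellers receive P_s = P_b - 28 = 61.6667.
Revenue is the tax times quantity traded: 28 x 19.3333 = 541.3333.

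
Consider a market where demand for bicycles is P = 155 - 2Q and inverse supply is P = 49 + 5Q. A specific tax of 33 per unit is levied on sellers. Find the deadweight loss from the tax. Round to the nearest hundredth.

77.79

Pre-tax equilibrium: 155 - 2Q = 49 + 5Q gives Q* = 15.1429, P* = 124.7143.
A tax on sellers shifts supply up by 33: 155 - 2Q = 49 + 5Q + 33, so Q_t = 10.4286. Buyers pay P_b = 134.1429; sellers receive P_s = P_b - 33 = 101.1429.
Deadweight loss is the triangle between the curves from Q_t to Q*: (1/2)(15.1429 - 10.4286)(33) = 77.7857.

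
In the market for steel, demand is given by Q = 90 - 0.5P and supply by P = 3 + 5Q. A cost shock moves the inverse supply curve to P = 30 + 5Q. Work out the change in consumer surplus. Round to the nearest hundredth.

Rewriting demand in inverse form: P = 180 - 2Q.
Initial equilibrium: Q_0 = 25.2857, P_0 = 129.4286; CS_0 = (1/2)(25.2857)(50.5714) = 639.3673, PS_0 = (1/2)(25.2857)(126.4286) = 1598.4184.
New equilibrium: 180 - 2Q = 30 + 5Q gives Q_1 = 21.4286, P_1 = 137.1429; CS_1 = 459.1837, PS_1 = 1147.9592.
Change in consumer surplus = 459.1837 - 639.3673 = -180.1837.

-180.18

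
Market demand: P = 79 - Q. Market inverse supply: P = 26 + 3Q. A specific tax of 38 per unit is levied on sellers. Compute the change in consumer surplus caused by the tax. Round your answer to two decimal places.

-80.75

Without the tax, 79 - Q = 26 + 3Q so Q* = 13.25 and P* = 65.75.
A tax on sellers shifts supply up by 38: 79 - Q = 26 + 3Q + 38, so Q_t = 3.75. Buyers pay P_b = 75.25; sellers receive P_s = P_b - 38 = 37.25.
Consumers lose the trapezoid between P* and P_b out to Q_t plus the triangle from Q_t to Q*: change in CS = 7.0312 - 87.7812 = -80.75.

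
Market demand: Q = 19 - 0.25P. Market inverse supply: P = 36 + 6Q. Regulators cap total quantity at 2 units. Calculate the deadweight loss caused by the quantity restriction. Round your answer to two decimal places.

Rewriting demand in inverse form: P = 76 - 4Q.
Unrestricted equilibrium: Q* = (76 - 36)/(4 + 6) = 4.
At Q = 2 the demand price is 76 - 4(2) = 68 and the supply price is 36 + 6(2) = 48.
DWL = (1/2)(gap between curves at 2) x (Q* - 2) = (1/2)(20)(2) = 20.

20.00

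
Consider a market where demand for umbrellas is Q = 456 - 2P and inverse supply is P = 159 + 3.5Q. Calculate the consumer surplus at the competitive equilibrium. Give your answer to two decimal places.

74.39

Rewriting demand in inverse form: P = 228 - 0.5Q.
Setting demand equal to supply, 69 = 4Q, so Q* = 17.25 and P* = 219.375.
The demand choke price is 228, so CS = (1/2)(Q*)(228 - P*) = (1/2)(17.25)(8.625) = 74.3906.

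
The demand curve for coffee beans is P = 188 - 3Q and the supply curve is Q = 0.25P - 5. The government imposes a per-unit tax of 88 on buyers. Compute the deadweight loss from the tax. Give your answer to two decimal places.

553.14

Rewriting supply in inverse form: P = 20 + 4Q.
Pre-tax equilibrium: 188 - 3Q = 20 + 4Q gives Q* = 24, P* = 116.
With the tax, buyers' net willingness to pay falls by 88: (188 - 88) - 3Q = 20 + 4Q, so Q_t = 11.4286. Buyers pay P_b = 153.7143; sellers receive P_s = P_b - 88 = 65.7143.
Deadweight loss is the triangle between the curves from Q_t to Q*: (1/2)(24 - 11.4286)(88) = 553.1429.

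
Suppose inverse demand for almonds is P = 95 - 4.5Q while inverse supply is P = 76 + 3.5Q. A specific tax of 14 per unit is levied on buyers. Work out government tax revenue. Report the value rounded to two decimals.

Without the tax, 95 - 4.5Q = 76 + 3.5Q so Q* = 2.375 and P* = 84.3125.
A tax on buyers shifts demand down by 14: (95 - 14) - 4.5Q = 76 + 3.5Q, so Q_t = 0.625. Buyers pay P_b = 92.1875; sellers receive P_s = P_b - 14 = 78.1875.
Revenue is the tax times quantity traded: 14 x 0.625 = 8.75.

8.75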